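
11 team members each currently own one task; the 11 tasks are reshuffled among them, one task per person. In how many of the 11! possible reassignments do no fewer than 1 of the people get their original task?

25232230

# with exactly i fixed is C(11,i)·!(11-i); sum over i=1..11:
  i=1: C(11,1)·!10 = 11·1334961 = 14684571
  i=2: C(11,2)·!9 = 55·133496 = 7342280
  i=3: C(11,3)·!8 = 165·14833 = 2447445
  i=4: C(11,4)·!7 = 330·1854 = 611820
  i=5: C(11,5)·!6 = 462·265 = 122430
  i=6: C(11,6)·!5 = 462·44 = 20328
  i=7: C(11,7)·!4 = 330·9 = 2970
  i=8: C(11,8)·!3 = 165·2 = 330
  i=9: C(11,9)·!2 = 55·1 = 55
  i=10: C(11,10)·!1 = 11·0 = 0
  i=11: C(11,11)·!0 = 1·1 = 1
Total = 25232230.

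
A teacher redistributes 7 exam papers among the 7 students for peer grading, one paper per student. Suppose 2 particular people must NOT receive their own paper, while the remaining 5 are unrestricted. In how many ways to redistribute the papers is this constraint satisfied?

Let A_j be the event that the j-th constrained one is fixed. By inclusion-exclusion over the 2 events:
Σ_{j=0}^{2} (-1)^j C(2,j)(7-j)!
= C(2,0)·7! - C(2,1)·6! + C(2,2)·5!
= 5040 - 1440 + 120
= 3720

3720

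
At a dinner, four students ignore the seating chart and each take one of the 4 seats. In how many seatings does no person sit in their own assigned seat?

Recurrence: !4 = 4·!3 + (-1)^4.
!4 = 4·2 + 1 = 9

9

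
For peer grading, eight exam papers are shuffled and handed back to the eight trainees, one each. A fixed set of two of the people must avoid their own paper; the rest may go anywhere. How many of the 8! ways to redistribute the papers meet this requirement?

Let A_j be the event that the j-th constrained one is fixed. By inclusion-exclusion over the 2 events:
Σ_{j=0}^{2} (-1)^j C(2,j)(8-j)!
= C(2,0)·8! - C(2,1)·7! + C(2,2)·6!
= 40320 - 10080 + 720
= 30960

30960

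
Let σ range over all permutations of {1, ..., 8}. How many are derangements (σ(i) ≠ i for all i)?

14833

The subfactorial !8 = [8!/e] (nearest integer).
8! = 40320, and 40320/e ≈ 14832.90, so !8 = 14833.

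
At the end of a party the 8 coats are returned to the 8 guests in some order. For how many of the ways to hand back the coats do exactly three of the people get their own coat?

2464

Choose which 3 of the 8 are fixed: C(8,3) = 56.
The other 5 form a derangement: !5 = 44.
Total: 56 × 44 = 2464.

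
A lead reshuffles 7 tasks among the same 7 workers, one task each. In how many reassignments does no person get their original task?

1854

The subfactorial !7 = [7!/e] (nearest integer).
7! = 5040, and 5040/e ≈ 1854.11, so !7 = 1854.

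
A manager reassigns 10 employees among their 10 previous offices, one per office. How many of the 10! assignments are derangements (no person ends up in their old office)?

Recurrence: !10 = 9·(!9 + !8).
!10 = 9·(133496 + 14833) = 9·148329 = 1334961

1334961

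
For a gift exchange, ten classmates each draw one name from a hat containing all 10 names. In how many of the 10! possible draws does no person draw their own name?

Recurrence: !10 = 10·!9 + (-1)^10.
!10 = 10·133496 + 1 = 1334961

1334961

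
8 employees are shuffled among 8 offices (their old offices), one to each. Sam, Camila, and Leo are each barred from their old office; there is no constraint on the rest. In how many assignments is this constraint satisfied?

Inclusion-exclusion on the 3 forbidden self-matches:
Σ_{j=0}^{3} (-1)^j C(3,j)(8-j)!
= C(3,0)·8! - C(3,1)·7! + C(3,2)·6! - C(3,3)·5!
= 40320 - 15120 + 2160 - 120
= 27240

27240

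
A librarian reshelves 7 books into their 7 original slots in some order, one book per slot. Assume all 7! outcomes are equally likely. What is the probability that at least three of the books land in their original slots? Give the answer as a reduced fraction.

407/5040

Favorable outcomes: Σ_{i≥3} C(7,i)·!(7-i) = 35·9 + 35·2 + 21·1 + 7·0 + 1·1 = 407.
Total outcomes: 7! = 5040.
Probability = 407/5040 = 407/5040.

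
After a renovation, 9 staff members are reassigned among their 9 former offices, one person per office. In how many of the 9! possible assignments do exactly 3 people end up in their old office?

Choose which 3 of the 9 are fixed: C(9,3) = 84.
The other 6 form a derangement: !6 = 265.
Total: 84 × 265 = 22260.

22260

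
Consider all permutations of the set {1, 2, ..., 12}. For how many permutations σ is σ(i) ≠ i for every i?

176214841

The subfactorial !12 = [12!/e] (nearest integer).
12! = 479001600, and 479001600/e ≈ 176214840.93, so !12 = 176214841.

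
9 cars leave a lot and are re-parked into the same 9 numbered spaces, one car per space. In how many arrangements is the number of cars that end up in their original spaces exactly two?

66744

Pick the 2 fixed positions: C(9,2) = 36 ways.
The remaining 7 must be deranged: !7 = 1854.
Total: 36 × 1854 = 66744.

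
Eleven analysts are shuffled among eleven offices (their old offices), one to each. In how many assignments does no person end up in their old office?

14684570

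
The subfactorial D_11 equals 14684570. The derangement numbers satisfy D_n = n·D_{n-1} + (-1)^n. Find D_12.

D_12 = 12·14684570 + 1 = 176214841.

176214841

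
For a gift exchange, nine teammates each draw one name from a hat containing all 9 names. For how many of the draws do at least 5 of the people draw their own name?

1339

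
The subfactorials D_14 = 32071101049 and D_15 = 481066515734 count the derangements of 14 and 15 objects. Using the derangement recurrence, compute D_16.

7697064251745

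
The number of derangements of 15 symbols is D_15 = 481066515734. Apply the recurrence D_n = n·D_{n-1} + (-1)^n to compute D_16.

7697064251745

D_16 = 16·481066515734 + 1 = 7697064251745.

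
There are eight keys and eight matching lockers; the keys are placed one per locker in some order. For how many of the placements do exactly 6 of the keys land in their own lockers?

Pick the 6 fixed positions: C(8,6) = 28 ways.
The remaining 2 must be deranged: !2 = 1.
Total: 28 × 1 = 28.

28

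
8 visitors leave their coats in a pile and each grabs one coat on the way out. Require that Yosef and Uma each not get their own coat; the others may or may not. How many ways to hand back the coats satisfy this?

Inclusion-exclusion on the 2 forbidden self-matches:
Σ_{j=0}^{2} (-1)^j C(2,j)(8-j)!
= C(2,0)·8! - C(2,1)·7! + C(2,2)·6!
= 40320 - 10080 + 720
= 30960

30960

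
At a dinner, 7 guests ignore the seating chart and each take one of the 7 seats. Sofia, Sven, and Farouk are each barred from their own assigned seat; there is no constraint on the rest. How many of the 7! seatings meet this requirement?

Let A_j be the event that the j-th constrained one is fixed. By inclusion-exclusion over the 3 events:
Σ_{j=0}^{3} (-1)^j C(3,j)(7-j)!
= C(3,0)·7! - C(3,1)·6! + C(3,2)·5! - C(3,3)·4!
= 5040 - 2160 + 360 - 24
= 3216

3216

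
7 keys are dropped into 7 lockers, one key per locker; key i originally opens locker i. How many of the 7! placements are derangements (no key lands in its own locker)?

1854

Use !n = n·!(n-1) + (-1)^n.
!7 = 7·265 - 1 = 1854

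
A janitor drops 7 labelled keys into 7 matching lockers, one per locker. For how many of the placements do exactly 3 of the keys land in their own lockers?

315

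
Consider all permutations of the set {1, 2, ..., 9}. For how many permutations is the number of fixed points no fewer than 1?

# with exactly i fixed is C(9,i)·!(9-i); sum over i=1..9:
  i=1: C(9,1)·!8 = 9·14833 = 133497
  i=2: C(9,2)·!7 = 36·1854 = 66744
  i=3: C(9,3)·!6 = 84·265 = 22260
  i=4: C(9,4)·!5 = 126·44 = 5544
  i=5: C(9,5)·!4 = 126·9 = 1134
  i=6: C(9,6)·!3 = 84·2 = 168
  i=7: C(9,7)·!2 = 36·1 = 36
  i=8: C(9,8)·!1 = 9·0 = 0
  i=9: C(9,9)·!0 = 1·1 = 1
Total = 229384.

229384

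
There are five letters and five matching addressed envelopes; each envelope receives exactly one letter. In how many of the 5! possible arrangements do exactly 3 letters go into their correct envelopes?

Pick the 3 fixed positions: C(5,3) = 10 ways.
The other 2 form a derangement: !2 = 1.
Total: 10 × 1 = 10.

10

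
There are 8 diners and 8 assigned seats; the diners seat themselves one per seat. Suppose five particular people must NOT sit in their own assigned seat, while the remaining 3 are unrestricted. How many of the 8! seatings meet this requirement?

21234

Let A_j be the event that the j-th constrained one is fixed. By inclusion-exclusion over the 5 events:
Σ_{j=0}^{5} (-1)^j C(5,j)(8-j)!
= C(5,0)·8! - C(5,1)·7! + C(5,2)·6! - C(5,3)·5! + C(5,4)·4! - C(5,5)·3!
= 40320 - 25200 + 7200 - 1200 + 120 - 6
= 21234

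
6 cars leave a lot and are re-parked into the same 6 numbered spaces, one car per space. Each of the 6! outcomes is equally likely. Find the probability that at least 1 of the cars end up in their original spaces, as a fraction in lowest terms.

Favorable outcomes: Σ_{i≥1} C(6,i)·!(6-i) = 6·44 + 15·9 + 20·2 + 15·1 + 6·0 + 1·1 = 455.
Total outcomes: 6! = 720.
Probability = 455/720 = 91/144.

91/144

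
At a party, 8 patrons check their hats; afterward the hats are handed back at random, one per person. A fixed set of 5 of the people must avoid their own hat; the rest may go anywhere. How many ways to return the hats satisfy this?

Inclusion-exclusion on the 5 forbidden self-matches:
Σ_{j=0}^{5} (-1)^j C(5,j)(8-j)!
= C(5,0)·8! - C(5,1)·7! + C(5,2)·6! - C(5,3)·5! + C(5,4)·4! - C(5,5)·3!
= 40320 - 25200 + 7200 - 1200 + 120 - 6
= 21234

21234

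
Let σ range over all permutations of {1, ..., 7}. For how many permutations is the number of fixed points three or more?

407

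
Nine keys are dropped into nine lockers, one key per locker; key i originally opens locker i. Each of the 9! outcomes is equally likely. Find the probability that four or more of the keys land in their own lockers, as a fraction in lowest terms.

Favorable outcomes: Σ_{i≥4} C(9,i)·!(9-i) = 126·44 + 126·9 + 84·2 + 36·1 + 9·0 + 1·1 = 6883.
Total outcomes: 9! = 362880.
Probability = 6883/362880 = 6883/362880.

6883/362880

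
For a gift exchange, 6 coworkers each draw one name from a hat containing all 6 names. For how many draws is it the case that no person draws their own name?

265

The subfactorial !6 = [6!/e] (nearest integer).
6! = 720, and 720/e ≈ 264.87, so !6 = 265.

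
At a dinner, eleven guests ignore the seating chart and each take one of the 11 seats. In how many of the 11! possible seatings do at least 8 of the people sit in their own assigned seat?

386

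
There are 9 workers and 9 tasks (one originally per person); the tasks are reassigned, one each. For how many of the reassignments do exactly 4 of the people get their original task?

Pick the 4 fixed positions: C(9,4) = 126 ways.
The remaining 5 must be deranged: !5 = 44.
Total: 126 × 44 = 5544.

5544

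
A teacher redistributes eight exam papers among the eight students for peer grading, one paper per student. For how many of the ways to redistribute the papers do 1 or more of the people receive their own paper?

25487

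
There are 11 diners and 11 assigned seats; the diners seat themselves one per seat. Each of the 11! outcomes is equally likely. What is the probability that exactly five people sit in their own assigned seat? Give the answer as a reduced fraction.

53/17280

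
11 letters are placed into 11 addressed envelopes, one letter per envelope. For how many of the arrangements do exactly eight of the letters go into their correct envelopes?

330

Pick the 8 fixed positions: C(11,8) = 165 ways.
The other 3 form a derangement: !3 = 2.
Total: 165 × 2 = 330.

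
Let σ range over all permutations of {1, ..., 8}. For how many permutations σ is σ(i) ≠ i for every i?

!8 is the nearest integer to 8!/e.
8! = 40320, and 40320/e ≈ 14832.90, so !8 = 14833.

14833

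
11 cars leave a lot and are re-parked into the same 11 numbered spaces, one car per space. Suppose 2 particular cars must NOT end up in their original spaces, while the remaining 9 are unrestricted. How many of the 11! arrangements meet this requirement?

Let A_j be the event that the j-th constrained one is fixed. By inclusion-exclusion over the 2 events:
Σ_{j=0}^{2} (-1)^j C(2,j)(11-j)!
= C(2,0)·11! - C(2,1)·10! + C(2,2)·9!
= 39916800 - 7257600 + 362880
= 33022080

33022080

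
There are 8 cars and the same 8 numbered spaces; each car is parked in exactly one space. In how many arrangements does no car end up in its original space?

14833

The number of derangements of 8 is !8 = Σ_{k=0}^{8} (-1)^k·8!/k!
= 8! - 8!/1! + 8!/2! - 8!/3! + 8!/4! - 8!/5! + 8!/6! - 8!/7! + 8!/8!
= 40320 - 40320 + 20160 - 6720 + 1680 - 336 + 56 - 8 + 1
= 14833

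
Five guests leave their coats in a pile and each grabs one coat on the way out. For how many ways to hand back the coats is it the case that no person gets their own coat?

!5 is the nearest integer to 5!/e.
5! = 120, and 120/e ≈ 44.15, so !5 = 44.

44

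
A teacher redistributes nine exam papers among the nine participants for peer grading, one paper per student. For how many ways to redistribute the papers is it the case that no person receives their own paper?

133496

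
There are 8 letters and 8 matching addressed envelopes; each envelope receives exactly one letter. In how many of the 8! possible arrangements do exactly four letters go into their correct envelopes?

630

Choose which 4 of the 8 are fixed: C(8,4) = 70.
The other 4 form a derangement: !4 = 9.
Total: 70 × 9 = 630.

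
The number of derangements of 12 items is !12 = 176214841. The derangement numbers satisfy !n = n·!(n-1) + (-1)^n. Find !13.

!13 = 13·176214841 - 1 = 2290792932.

2290792932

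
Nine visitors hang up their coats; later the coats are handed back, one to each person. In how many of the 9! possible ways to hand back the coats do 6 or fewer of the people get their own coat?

Sum C(9,i)·!(9-i) for i = 0..6:
  i=0: C(9,0)·!9 = 1·133496 = 133496
  i=1: C(9,1)·!8 = 9·14833 = 133497
  i=2: C(9,2)·!7 = 36·1854 = 66744
  i=3: C(9,3)·!6 = 84·265 = 22260
  i=4: C(9,4)·!5 = 126·44 = 5544
  i=5: C(9,5)·!4 = 126·9 = 1134
  i=6: C(9,6)·!3 = 84·2 = 168
Total = 362843.

362843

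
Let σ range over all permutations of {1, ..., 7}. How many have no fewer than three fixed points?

# with exactly i fixed is C(7,i)·!(7-i); sum over i=3..7:
  i=3: C(7,3)·!4 = 35·9 = 315
  i=4: C(7,4)·!3 = 35·2 = 70
  i=5: C(7,5)·!2 = 21·1 = 21
  i=6: C(7,6)·!1 = 7·0 = 0
  i=7: C(7,7)·!0 = 1·1 = 1
Total = 407.

407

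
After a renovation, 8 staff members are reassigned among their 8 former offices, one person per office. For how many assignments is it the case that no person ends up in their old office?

!8 = 8! · Σ_{k=0}^{8} (-1)^k/k!
= 8! - 8!/1! + 8!/2! - 8!/3! + 8!/4! - 8!/5! + 8!/6! - 8!/7! + 8!/8!
= 40320 - 40320 + 20160 - 6720 + 1680 - 336 + 56 - 8 + 1
= 14833

14833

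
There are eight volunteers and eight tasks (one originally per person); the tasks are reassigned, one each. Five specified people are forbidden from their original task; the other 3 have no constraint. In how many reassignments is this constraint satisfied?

21234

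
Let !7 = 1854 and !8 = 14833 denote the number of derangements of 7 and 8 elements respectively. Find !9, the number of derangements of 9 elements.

133496

!9 = (9-1)·(!8 + !7) = 8·(14833 + 1854) = 8·16687 = 133496.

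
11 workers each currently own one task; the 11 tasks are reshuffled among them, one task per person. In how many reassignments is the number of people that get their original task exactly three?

2447445

Choose which 3 of the 11 are fixed: C(11,3) = 165.
The remaining 8 must be deranged: !8 = 14833.
Total: 165 × 14833 = 2447445.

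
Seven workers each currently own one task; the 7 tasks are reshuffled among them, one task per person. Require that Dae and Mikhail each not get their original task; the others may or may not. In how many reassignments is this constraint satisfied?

Inclusion-exclusion on the 2 forbidden self-matches:
Σ_{j=0}^{2} (-1)^j C(2,j)(7-j)!
= C(2,0)·7! - C(2,1)·6! + C(2,2)·5!
= 5040 - 1440 + 120
= 3720

3720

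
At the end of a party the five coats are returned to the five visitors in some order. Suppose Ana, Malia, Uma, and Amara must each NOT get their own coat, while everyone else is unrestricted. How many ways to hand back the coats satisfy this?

53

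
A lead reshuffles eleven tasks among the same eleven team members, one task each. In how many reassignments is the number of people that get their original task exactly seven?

2970

Choose which 7 of the 11 are fixed: C(11,7) = 330.
The other 4 form a derangement: !4 = 9.
Total: 330 × 9 = 2970.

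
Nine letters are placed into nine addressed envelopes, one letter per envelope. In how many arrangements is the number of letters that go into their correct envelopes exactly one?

Choose which one of the 9 is fixed: C(9,1) = 9.
The other 8 form a derangement: !8 = 14833.
Total: 9 × 14833 = 133497.

133497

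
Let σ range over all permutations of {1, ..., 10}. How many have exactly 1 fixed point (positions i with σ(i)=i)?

1334960

Pick the single fixed position: C(10,1) = 10 ways.
The other 9 form a derangement: !9 = 133496.
Total: 10 × 133496 = 1334960.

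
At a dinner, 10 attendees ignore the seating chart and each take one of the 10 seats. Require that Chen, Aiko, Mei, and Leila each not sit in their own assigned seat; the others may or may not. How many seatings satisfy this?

2399760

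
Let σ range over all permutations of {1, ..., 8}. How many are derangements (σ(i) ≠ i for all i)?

!8 = 8! · Σ_{k=0}^{8} (-1)^k/k!
= 8! - 8!/1! + 8!/2! - 8!/3! + 8!/4! - 8!/5! + 8!/6! - 8!/7! + 8!/8!
= 40320 - 40320 + 20160 - 6720 + 1680 - 336 + 56 - 8 + 1
= 14833

14833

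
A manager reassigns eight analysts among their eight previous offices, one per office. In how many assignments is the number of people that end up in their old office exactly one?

14832

Pick the single fixed position: C(8,1) = 8 ways.
The remaining 7 must be deranged: !7 = 1854.
Total: 8 × 1854 = 14832.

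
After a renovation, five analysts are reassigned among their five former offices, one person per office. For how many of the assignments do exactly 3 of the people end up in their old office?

10

Choose which 3 of the 5 are fixed: C(5,3) = 10.
The other 2 form a derangement: !2 = 1.
Total: 10 × 1 = 10.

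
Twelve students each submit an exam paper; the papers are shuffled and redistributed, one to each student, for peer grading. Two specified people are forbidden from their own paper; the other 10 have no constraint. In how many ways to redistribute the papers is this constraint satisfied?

402796800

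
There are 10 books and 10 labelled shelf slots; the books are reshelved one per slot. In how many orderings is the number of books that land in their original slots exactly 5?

Choose which 5 of the 10 are fixed: C(10,5) = 252.
The remaining 5 must be deranged: !5 = 44.
Total: 252 × 44 = 11088.

11088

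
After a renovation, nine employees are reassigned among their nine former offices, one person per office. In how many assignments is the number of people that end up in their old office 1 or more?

229384

Sum C(9,i)·!(9-i) for i = 1..9:
  i=1: C(9,1)·!8 = 9·14833 = 133497
  i=2: C(9,2)·!7 = 36·1854 = 66744
  i=3: C(9,3)·!6 = 84·265 = 22260
  i=4: C(9,4)·!5 = 126·44 = 5544
  i=5: C(9,5)·!4 = 126·9 = 1134
  i=6: C(9,6)·!3 = 84·2 = 168
  i=7: C(9,7)·!2 = 36·1 = 36
  i=8: C(9,8)·!1 = 9·0 = 0
  i=9: C(9,9)·!0 = 1·1 = 1
Total = 229384.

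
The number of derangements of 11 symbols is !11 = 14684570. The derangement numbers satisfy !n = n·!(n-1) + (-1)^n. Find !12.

176214841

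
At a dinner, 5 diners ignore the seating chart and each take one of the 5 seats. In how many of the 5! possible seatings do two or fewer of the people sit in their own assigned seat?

109

# with exactly i fixed is C(5,i)·!(5-i); sum over i=0..2:
  i=0: C(5,0)·!5 = 1·44 = 44
  i=1: C(5,1)·!4 = 5·9 = 45
  i=2: C(5,2)·!3 = 10·2 = 20
Total = 109.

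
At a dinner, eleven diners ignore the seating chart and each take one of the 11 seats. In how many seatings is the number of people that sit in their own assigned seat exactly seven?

Choose which 7 of the 11 are fixed: C(11,7) = 330.
The other 4 form a derangement: !4 = 9.
Total: 330 × 9 = 2970.

2970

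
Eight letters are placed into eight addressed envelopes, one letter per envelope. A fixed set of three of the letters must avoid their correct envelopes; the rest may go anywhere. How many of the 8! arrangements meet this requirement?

27240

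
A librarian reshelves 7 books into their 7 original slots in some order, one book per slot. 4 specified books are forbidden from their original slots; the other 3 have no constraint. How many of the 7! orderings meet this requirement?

2790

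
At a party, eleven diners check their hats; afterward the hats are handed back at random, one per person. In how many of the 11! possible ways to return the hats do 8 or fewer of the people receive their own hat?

39916744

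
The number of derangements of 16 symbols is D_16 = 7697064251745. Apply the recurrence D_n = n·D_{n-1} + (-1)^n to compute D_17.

D_17 = 17·7697064251745 - 1 = 130850092279664.

130850092279664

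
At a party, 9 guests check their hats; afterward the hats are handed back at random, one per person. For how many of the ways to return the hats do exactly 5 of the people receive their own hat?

1134

Pick the 5 fixed positions: C(9,5) = 126 ways.
The remaining 4 must be deranged: !4 = 9.
Total: 126 × 9 = 1134.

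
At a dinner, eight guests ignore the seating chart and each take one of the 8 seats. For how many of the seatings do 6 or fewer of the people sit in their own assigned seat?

40319

Sum C(8,i)·!(8-i) for i = 0..6:
  i=0: C(8,0)·!8 = 1·14833 = 14833
  i=1: C(8,1)·!7 = 8·1854 = 14832
  i=2: C(8,2)·!6 = 28·265 = 7420
  i=3: C(8,3)·!5 = 56·44 = 2464
  i=4: C(8,4)·!4 = 70·9 = 630
  i=5: C(8,5)·!3 = 56·2 = 112
  i=6: C(8,6)·!2 = 28·1 = 28
Total = 40319.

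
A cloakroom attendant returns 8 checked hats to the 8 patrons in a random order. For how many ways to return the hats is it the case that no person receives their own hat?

14833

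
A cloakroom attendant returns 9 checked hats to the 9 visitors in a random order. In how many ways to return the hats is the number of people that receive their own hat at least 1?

# with exactly i fixed is C(9,i)·!(9-i); sum over i=1..9:
  i=1: C(9,1)·!8 = 9·14833 = 133497
  i=2: C(9,2)·!7 = 36·1854 = 66744
  i=3: C(9,3)·!6 = 84·265 = 22260
  i=4: C(9,4)·!5 = 126·44 = 5544
  i=5: C(9,5)·!4 = 126·9 = 1134
  i=6: C(9,6)·!3 = 84·2 = 168
  i=7: C(9,7)·!2 = 36·1 = 36
  i=8: C(9,8)·!1 = 9·0 = 0
  i=9: C(9,9)·!0 = 1·1 = 1
Total = 229384.

229384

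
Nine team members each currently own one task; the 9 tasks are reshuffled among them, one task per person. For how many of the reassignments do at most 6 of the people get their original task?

# with exactly i fixed is C(9,i)·!(9-i); sum over i=0..6:
  i=0: C(9,0)·!9 = 1·133496 = 133496
  i=1: C(9,1)·!8 = 9·14833 = 133497
  i=2: C(9,2)·!7 = 36·1854 = 66744
  i=3: C(9,3)·!6 = 84·265 = 22260
  i=4: C(9,4)·!5 = 126·44 = 5544
  i=5: C(9,5)·!4 = 126·9 = 1134
  i=6: C(9,6)·!3 = 84·2 = 168
Total = 362843.

362843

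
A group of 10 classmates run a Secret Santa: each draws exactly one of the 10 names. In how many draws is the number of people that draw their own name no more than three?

# with exactly i fixed is C(10,i)·!(10-i); sum over i=0..3:
  i=0: C(10,0)·!10 = 1·1334961 = 1334961
  i=1: C(10,1)·!9 = 10·133496 = 1334960
  i=2: C(10,2)·!8 = 45·14833 = 667485
  i=3: C(10,3)·!7 = 120·1854 = 222480
Total = 3559886.

3559886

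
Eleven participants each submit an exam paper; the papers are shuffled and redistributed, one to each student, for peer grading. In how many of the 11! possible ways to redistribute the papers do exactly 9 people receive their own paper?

Choose which 9 of the 11 are fixed: C(11,9) = 55.
The remaining 2 must be deranged: !2 = 1.
Total: 55 × 1 = 55.

55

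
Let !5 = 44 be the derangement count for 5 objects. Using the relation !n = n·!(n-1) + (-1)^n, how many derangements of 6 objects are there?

265

!6 = 6·44 + 1 = 265.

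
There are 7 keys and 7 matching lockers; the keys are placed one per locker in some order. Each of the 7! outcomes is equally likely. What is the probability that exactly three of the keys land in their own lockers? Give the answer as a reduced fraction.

1/16

Favorable outcomes: C(7,3)·!4 = 35·9 = 315.
Total outcomes: 7! = 5040.
Probability = 315/5040 = 1/16.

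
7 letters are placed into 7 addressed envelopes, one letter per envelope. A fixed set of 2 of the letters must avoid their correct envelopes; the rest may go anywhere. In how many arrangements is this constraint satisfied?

Let A_j be the event that the j-th constrained one is fixed. By inclusion-exclusion over the 2 events:
Σ_{j=0}^{2} (-1)^j C(2,j)(7-j)!
= C(2,0)·7! - C(2,1)·6! + C(2,2)·5!
= 5040 - 1440 + 120
= 3720

3720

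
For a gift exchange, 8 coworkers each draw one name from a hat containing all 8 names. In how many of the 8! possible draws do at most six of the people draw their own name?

40319

# with exactly i fixed is C(8,i)·!(8-i); sum over i=0..6:
  i=0: C(8,0)·!8 = 1·14833 = 14833
  i=1: C(8,1)·!7 = 8·1854 = 14832
  i=2: C(8,2)·!6 = 28·265 = 7420
  i=3: C(8,3)·!5 = 56·44 = 2464
  i=4: C(8,4)·!4 = 70·9 = 630
  i=5: C(8,5)·!3 = 56·2 = 112
  i=6: C(8,6)·!2 = 28·1 = 28
Total = 40319.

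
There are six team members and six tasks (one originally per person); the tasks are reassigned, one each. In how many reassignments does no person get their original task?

265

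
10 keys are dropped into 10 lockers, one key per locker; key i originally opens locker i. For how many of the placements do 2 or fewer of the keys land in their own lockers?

3337406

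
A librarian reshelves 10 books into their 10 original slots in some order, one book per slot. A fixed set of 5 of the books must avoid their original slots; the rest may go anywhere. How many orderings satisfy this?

2170680

Inclusion-exclusion on the 5 forbidden self-matches:
Σ_{j=0}^{5} (-1)^j C(5,j)(10-j)!
= C(5,0)·10! - C(5,1)·9! + C(5,2)·8! - C(5,3)·7! + C(5,4)·6! - C(5,5)·5!
= 3628800 - 1814400 + 403200 - 50400 + 3600 - 120
= 2170680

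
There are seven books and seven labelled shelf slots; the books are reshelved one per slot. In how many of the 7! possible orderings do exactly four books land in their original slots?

70

Pick the 4 fixed positions: C(7,4) = 35 ways.
The other 3 form a derangement: !3 = 2.
Total: 35 × 2 = 70.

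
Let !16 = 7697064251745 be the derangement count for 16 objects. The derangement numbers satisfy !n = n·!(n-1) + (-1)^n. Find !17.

!17 = 17·7697064251745 - 1 = 130850092279664.

130850092279664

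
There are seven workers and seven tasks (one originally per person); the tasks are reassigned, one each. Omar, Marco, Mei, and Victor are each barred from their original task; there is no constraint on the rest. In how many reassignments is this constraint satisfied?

Let A_j be the event that the j-th constrained one is fixed. By inclusion-exclusion over the 4 events:
Σ_{j=0}^{4} (-1)^j C(4,j)(7-j)!
= C(4,0)·7! - C(4,1)·6! + C(4,2)·5! - C(4,3)·4! + C(4,4)·3!
= 5040 - 2880 + 720 - 96 + 6
= 2790

2790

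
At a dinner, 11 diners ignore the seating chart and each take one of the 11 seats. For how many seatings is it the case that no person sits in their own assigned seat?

14684570

Use !n = n·!(n-1) + (-1)^n.
!11 = 11·1334961 - 1 = 14684570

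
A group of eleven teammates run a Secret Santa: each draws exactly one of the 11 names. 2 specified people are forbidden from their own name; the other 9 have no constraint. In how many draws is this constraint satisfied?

Let A_j be the event that the j-th constrained one is fixed. By inclusion-exclusion over the 2 events:
Σ_{j=0}^{2} (-1)^j C(2,j)(11-j)!
= C(2,0)·11! - C(2,1)·10! + C(2,2)·9!
= 39916800 - 7257600 + 362880
= 33022080

33022080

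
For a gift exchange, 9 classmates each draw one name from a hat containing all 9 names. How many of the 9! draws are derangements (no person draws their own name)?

133496

!9 is the nearest integer to 9!/e.
9! = 362880, and 362880/e ≈ 133496.09, so !9 = 133496.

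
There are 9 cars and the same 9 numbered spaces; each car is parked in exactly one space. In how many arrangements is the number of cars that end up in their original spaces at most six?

Sum C(9,i)·!(9-i) for i = 0..6:
  i=0: C(9,0)·!9 = 1·133496 = 133496
  i=1: C(9,1)·!8 = 9·14833 = 133497
  i=2: C(9,2)·!7 = 36·1854 = 66744
  i=3: C(9,3)·!6 = 84·265 = 22260
  i=4: C(9,4)·!5 = 126·44 = 5544
  i=5: C(9,5)·!4 = 126·9 = 1134
  i=6: C(9,6)·!3 = 84·2 = 168
Total = 362843.

362843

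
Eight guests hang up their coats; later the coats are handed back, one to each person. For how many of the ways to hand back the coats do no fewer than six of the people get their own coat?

# with exactly i fixed is C(8,i)·!(8-i); sum over i=6..8:
  i=6: C(8,6)·!2 = 28·1 = 28
  i=7: C(8,7)·!1 = 8·0 = 0
  i=8: C(8,8)·!0 = 1·1 = 1
Total = 29.

29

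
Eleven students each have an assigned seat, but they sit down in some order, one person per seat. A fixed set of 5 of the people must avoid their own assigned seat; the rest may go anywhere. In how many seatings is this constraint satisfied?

25022880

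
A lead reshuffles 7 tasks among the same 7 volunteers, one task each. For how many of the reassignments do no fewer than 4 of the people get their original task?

92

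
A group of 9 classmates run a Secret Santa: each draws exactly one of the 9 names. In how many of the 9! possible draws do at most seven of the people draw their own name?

362879

# with exactly i fixed is C(9,i)·!(9-i); sum over i=0..7:
  i=0: C(9,0)·!9 = 1·133496 = 133496
  i=1: C(9,1)·!8 = 9·14833 = 133497
  i=2: C(9,2)·!7 = 36·1854 = 66744
  i=3: C(9,3)·!6 = 84·265 = 22260
  i=4: C(9,4)·!5 = 126·44 = 5544
  i=5: C(9,5)·!4 = 126·9 = 1134
  i=6: C(9,6)·!3 = 84·2 = 168
  i=7: C(9,7)·!2 = 36·1 = 36
Total = 362879.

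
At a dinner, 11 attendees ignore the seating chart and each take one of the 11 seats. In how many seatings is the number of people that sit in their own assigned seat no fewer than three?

# with exactly i fixed is C(11,i)·!(11-i); sum over i=3..11:
  i=3: C(11,3)·!8 = 165·14833 = 2447445
  i=4: C(11,4)·!7 = 330·1854 = 611820
  i=5: C(11,5)·!6 = 462·265 = 122430
  i=6: C(11,6)·!5 = 462·44 = 20328
  i=7: C(11,7)·!4 = 330·9 = 2970
  i=8: C(11,8)·!3 = 165·2 = 330
  i=9: C(11,9)·!2 = 55·1 = 55
  i=10: C(11,10)·!1 = 11·0 = 0
  i=11: C(11,11)·!0 = 1·1 = 1
Total = 3205379.

3205379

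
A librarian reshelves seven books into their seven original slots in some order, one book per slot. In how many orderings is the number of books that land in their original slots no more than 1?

Sum C(7,i)·!(7-i) for i = 0..1:
  i=0: C(7,0)·!7 = 1·1854 = 1854
  i=1: C(7,1)·!6 = 7·265 = 1855
Total = 3709.

3709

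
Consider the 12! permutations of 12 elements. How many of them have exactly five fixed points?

1468368

Pick the 5 fixed positions: C(12,5) = 792 ways.
The other 7 form a derangement: !7 = 1854.
Total: 792 × 1854 = 1468368.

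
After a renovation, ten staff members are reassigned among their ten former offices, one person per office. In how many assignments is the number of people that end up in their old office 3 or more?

291394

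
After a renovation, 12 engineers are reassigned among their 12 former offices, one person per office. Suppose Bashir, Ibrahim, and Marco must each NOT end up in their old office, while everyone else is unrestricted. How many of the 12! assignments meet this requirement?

Let A_j be the event that the j-th constrained one is fixed. By inclusion-exclusion over the 3 events:
Σ_{j=0}^{3} (-1)^j C(3,j)(12-j)!
= C(3,0)·12! - C(3,1)·11! + C(3,2)·10! - C(3,3)·9!
= 479001600 - 119750400 + 10886400 - 362880
= 369774720

369774720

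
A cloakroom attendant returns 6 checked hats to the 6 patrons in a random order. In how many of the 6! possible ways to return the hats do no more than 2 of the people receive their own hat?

664

Sum C(6,i)·!(6-i) for i = 0..2:
  i=0: C(6,0)·!6 = 1·265 = 265
  i=1: C(6,1)·!5 = 6·44 = 264
  i=2: C(6,2)·!4 = 15·9 = 135
Total = 664.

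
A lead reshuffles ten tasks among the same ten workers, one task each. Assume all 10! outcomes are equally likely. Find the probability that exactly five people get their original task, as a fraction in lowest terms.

Favorable outcomes: C(10,5)·!5 = 252·44 = 11088.
Total outcomes: 10! = 3628800.
Probability = 11088/3628800 = 11/3600.

11/3600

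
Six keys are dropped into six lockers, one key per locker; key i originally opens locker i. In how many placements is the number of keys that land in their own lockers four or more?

16

# with exactly i fixed is C(6,i)·!(6-i); sum over i=4..6:
  i=4: C(6,4)·!2 = 15·1 = 15
  i=5: C(6,5)·!1 = 6·0 = 0
  i=6: C(6,6)·!0 = 1·1 = 1
Total = 16.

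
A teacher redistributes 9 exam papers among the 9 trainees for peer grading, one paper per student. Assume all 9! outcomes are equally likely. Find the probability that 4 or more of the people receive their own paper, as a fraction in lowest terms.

6883/362880

Favorable outcomes: Σ_{i≥4} C(9,i)·!(9-i) = 126·44 + 126·9 + 84·2 + 36·1 + 9·0 + 1·1 = 6883.
Total outcomes: 9! = 362880.
Probability = 6883/362880 = 6883/362880.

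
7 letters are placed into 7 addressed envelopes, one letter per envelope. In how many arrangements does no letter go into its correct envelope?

1854

The subfactorial !7 = [7!/e] (nearest integer).
7! = 5040, and 5040/e ≈ 1854.11, so !7 = 1854.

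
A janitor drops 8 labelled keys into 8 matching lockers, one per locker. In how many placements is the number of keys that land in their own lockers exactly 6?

28

Pick the 6 fixed positions: C(8,6) = 28 ways.
The remaining 2 must be deranged: !2 = 1.
Total: 28 × 1 = 28.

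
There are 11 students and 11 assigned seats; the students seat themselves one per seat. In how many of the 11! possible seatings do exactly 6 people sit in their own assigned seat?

20328

Choose which 6 of the 11 are fixed: C(11,6) = 462.
The remaining 5 must be deranged: !5 = 44.
Total: 462 × 44 = 20328.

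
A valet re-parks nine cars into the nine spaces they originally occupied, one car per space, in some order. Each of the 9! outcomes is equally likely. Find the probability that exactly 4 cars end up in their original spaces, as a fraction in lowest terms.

Favorable outcomes: C(9,4)·!5 = 126·44 = 5544.
Total outcomes: 9! = 362880.
Probability = 5544/362880 = 11/720.

11/720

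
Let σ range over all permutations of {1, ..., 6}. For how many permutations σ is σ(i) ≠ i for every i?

265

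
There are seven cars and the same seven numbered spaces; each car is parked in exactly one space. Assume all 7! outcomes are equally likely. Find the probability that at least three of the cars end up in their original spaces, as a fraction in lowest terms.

Favorable outcomes: Σ_{i≥3} C(7,i)·!(7-i) = 35·9 + 35·2 + 21·1 + 7·0 + 1·1 = 407.
Total outcomes: 7! = 5040.
Probability = 407/5040 = 407/5040.

407/5040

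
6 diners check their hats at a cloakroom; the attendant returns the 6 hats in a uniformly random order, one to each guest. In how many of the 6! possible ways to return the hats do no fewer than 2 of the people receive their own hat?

191

Sum C(6,i)·!(6-i) for i = 2..6:
  i=2: C(6,2)·!4 = 15·9 = 135
  i=3: C(6,3)·!3 = 20·2 = 40
  i=4: C(6,4)·!2 = 15·1 = 15
  i=5: C(6,5)·!1 = 6·0 = 0
  i=6: C(6,6)·!0 = 1·1 = 1
Total = 191.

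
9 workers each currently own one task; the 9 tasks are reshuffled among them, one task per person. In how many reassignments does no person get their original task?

133496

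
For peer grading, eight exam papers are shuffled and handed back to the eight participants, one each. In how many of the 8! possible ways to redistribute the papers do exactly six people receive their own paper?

Pick the 6 fixed positions: C(8,6) = 28 ways.
The remaining 2 must be deranged: !2 = 1.
Total: 28 × 1 = 28.

28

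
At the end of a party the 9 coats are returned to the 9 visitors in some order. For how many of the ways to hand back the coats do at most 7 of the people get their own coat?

362879

Sum C(9,i)·!(9-i) for i = 0..7:
  i=0: C(9,0)·!9 = 1·133496 = 133496
  i=1: C(9,1)·!8 = 9·14833 = 133497
  i=2: C(9,2)·!7 = 36·1854 = 66744
  i=3: C(9,3)·!6 = 84·265 = 22260
  i=4: C(9,4)·!5 = 126·44 = 5544
  i=5: C(9,5)·!4 = 126·9 = 1134
  i=6: C(9,6)·!3 = 84·2 = 168
  i=7: C(9,7)·!2 = 36·1 = 36
Total = 362879.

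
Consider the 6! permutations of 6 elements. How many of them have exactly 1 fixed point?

Choose which one of the 6 is fixed: C(6,1) = 6.
The remaining 5 must be deranged: !5 = 44.
Total: 6 × 44 = 264.

264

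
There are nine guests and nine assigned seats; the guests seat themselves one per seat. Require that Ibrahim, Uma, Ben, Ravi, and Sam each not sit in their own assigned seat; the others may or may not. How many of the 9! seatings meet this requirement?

Let A_j be the event that the j-th constrained one is fixed. By inclusion-exclusion over the 5 events:
Σ_{j=0}^{5} (-1)^j C(5,j)(9-j)!
= C(5,0)·9! - C(5,1)·8! + C(5,2)·7! - C(5,3)·6! + C(5,4)·5! - C(5,5)·4!
= 362880 - 201600 + 50400 - 7200 + 600 - 24
= 205056

205056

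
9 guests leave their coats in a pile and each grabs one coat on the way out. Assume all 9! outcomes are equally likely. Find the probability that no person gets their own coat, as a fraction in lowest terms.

16687/45360

Favorable outcomes: !9 = 133496.
Total outcomes: 9! = 362880.
Probability = 133496/362880 = 16687/45360.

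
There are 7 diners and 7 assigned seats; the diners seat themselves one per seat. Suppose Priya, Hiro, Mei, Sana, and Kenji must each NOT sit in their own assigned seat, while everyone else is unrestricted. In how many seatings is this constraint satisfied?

Inclusion-exclusion on the 5 forbidden self-matches:
Σ_{j=0}^{5} (-1)^j C(5,j)(7-j)!
= C(5,0)·7! - C(5,1)·6! + C(5,2)·5! - C(5,3)·4! + C(5,4)·3! - C(5,5)·2!
= 5040 - 3600 + 1200 - 240 + 30 - 2
= 2428

2428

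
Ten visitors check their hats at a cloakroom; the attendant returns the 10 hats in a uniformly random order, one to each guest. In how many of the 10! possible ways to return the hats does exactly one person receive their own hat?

1334960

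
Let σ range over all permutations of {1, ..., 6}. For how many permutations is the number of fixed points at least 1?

455

Sum C(6,i)·!(6-i) for i = 1..6:
  i=1: C(6,1)·!5 = 6·44 = 264
  i=2: C(6,2)·!4 = 15·9 = 135
  i=3: C(6,3)·!3 = 20·2 = 40
  i=4: C(6,4)·!2 = 15·1 = 15
  i=5: C(6,5)·!1 = 6·0 = 0
  i=6: C(6,6)·!0 = 1·1 = 1
Total = 455.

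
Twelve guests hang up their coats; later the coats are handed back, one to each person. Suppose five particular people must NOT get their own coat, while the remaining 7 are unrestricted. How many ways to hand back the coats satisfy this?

Let A_j be the event that the j-th constrained one is fixed. By inclusion-exclusion over the 5 events:
Σ_{j=0}^{5} (-1)^j C(5,j)(12-j)!
= C(5,0)·12! - C(5,1)·11! + C(5,2)·10! - C(5,3)·9! + C(5,4)·8! - C(5,5)·7!
= 479001600 - 199584000 + 36288000 - 3628800 + 201600 - 5040
= 312273360

312273360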